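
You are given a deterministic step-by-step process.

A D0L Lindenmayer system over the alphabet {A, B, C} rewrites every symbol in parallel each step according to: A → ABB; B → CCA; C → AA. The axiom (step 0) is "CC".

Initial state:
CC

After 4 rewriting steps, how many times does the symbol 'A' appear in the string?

52

t=0: CC
t=1: AAAA
t=2: ABBABBABBABB
t=3: ABBCCACCAABBCCACCAABBCCACCAABBCCACCA
t=4: ABBCCACCAAAAAABBAAAAABBABBCCACCAAAAAABBAAAAABBABBCCACCAAAAAABBAAAAABBABBCCACCAAAAAABBAAAAABB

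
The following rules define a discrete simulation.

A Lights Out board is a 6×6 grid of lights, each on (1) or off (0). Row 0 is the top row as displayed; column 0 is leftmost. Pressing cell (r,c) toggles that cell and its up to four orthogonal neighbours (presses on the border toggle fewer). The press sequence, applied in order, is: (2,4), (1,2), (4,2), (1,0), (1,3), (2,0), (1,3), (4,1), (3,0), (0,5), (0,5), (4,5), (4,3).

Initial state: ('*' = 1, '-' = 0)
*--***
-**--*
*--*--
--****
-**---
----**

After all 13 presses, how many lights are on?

step 0: *--***
-**--*
*--*--
--****
-**---
----**
step 1: *--***
-**-**
*---**
--**-*
-**---
----**
step 2: *-****
---***
*-*-**
--**-*
-**---
----**
step 3: *-****
---***
*-*-**
---*-*
---*--
--*-**
step 4: --****
**-***
--*-**
---*-*
---*--
--*-**
step 5: --*-**
***--*
--****
---*-*
---*--
--*-**
step 6: --*-**
-**--*
******
*--*-*
---*--
--*-**
step 7: --****
-*-***
***-**
*--*-*
---*--
--*-**
step 8: --****
-*-***
***-**
**-*-*
****--
-**-**
step 9: --****
-*-***
-**-**
---*-*
-***--
-**-**
step 10: --**--
-*-**-
-**-**
---*-*
-***--
-**-**
step 11: --****
-*-***
-**-**
---*-*
-***--
-**-**
step 12: --****
-*-***
-**-**
---*--
-*****
-**-*-
step 13: --****
-*-***
-**-**
------
-*---*
-****-

18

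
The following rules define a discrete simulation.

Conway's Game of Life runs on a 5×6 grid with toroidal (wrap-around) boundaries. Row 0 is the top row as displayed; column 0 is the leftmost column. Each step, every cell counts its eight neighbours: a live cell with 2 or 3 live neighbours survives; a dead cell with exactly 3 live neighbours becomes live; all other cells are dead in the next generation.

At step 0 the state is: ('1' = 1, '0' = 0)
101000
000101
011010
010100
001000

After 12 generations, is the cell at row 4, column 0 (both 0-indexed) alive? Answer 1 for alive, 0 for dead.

[0] 101000
000101
011010
010100
001000
[1] 011100
100111
110010
010100
001100
[2] 110001
000000
010000
110110
000010
[3] 100001
010000
111000
111111
001110
[4] 111111
001001
000010
000000
000000
[5] 111111
001000
000000
000000
111111
[6] 000000
101011
000000
111111
000000
[7] 000001
000001
000000
111111
111111
[8] 011100
000000
011100
000000
000000
[9] 001000
000000
001000
001000
001000
[10] 000000
000000
000000
011100
011100
[11] 001000
000000
001000
010100
010100
[12] 001000
000000
001000
010100
010100

0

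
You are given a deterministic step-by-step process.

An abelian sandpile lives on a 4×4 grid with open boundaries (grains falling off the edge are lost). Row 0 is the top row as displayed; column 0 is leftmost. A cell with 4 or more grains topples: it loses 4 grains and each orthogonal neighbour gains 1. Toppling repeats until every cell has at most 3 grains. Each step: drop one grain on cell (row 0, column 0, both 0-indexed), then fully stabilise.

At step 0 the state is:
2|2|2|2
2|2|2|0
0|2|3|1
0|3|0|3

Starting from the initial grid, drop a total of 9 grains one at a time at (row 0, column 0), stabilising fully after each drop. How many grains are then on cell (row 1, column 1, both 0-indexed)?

0

k=0  2|2|2|2
2|2|2|0
0|2|3|1
0|3|0|3
k=1  3|2|2|2
2|2|2|0
0|2|3|1
0|3|0|3
k=2  0|3|2|2
3|2|2|0
0|2|3|1
0|3|0|3
k=3  1|3|2|2
3|2|2|0
0|2|3|1
0|3|0|3
k=4  2|3|2|2
3|2|2|0
0|2|3|1
0|3|0|3
k=5  3|3|2|2
3|2|2|0
0|2|3|1
0|3|0|3
k=6  2|1|3|2
1|0|3|0
1|3|3|1
0|3|0|3
k=7  3|1|3|2
1|0|3|0
1|3|3|1
0|3|0|3
k=8  0|2|3|2
2|0|3|0
1|3|3|1
0|3|0|3
k=9  1|2|3|2
2|0|3|0
1|3|3|1
0|3|0|3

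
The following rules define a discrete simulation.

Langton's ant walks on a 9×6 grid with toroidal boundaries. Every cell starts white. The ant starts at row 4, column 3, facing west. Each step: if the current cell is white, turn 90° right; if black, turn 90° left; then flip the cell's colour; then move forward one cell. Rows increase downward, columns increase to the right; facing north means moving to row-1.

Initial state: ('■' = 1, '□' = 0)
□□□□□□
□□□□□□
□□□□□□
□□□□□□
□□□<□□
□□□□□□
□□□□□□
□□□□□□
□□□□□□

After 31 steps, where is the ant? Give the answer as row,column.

6,4

[0] □□□□□□
□□□□□□
□□□□□□
□□□□□□
□□□<□□
□□□□□□
□□□□□□
□□□□□□
□□□□□□
[1] □□□□□□
□□□□□□
□□□□□□
□□□^□□
□□□■□□
□□□□□□
□□□□□□
□□□□□□
□□□□□□
[2] □□□□□□
□□□□□□
□□□□□□
□□□■>□
□□□■□□
□□□□□□
□□□□□□
□□□□□□
□□□□□□
[3] □□□□□□
□□□□□□
□□□□□□
□□□■■□
□□□■v□
□□□□□□
□□□□□□
□□□□□□
□□□□□□
[4] □□□□□□
□□□□□□
□□□□□□
□□□■■□
□□□<■□
□□□□□□
□□□□□□
□□□□□□
□□□□□□
[5] □□□□□□
□□□□□□
□□□□□□
□□□■■□
□□□□■□
□□□v□□
□□□□□□
□□□□□□
□□□□□□
[6] □□□□□□
□□□□□□
□□□□□□
□□□■■□
□□□□■□
□□<■□□
□□□□□□
□□□□□□
□□□□□□
[7] □□□□□□
□□□□□□
□□□□□□
□□□■■□
□□^□■□
□□■■□□
□□□□□□
□□□□□□
□□□□□□
[8] □□□□□□
□□□□□□
□□□□□□
□□□■■□
□□■>■□
□□■■□□
□□□□□□
□□□□□□
□□□□□□
[9] □□□□□□
□□□□□□
□□□□□□
□□□■■□
□□■■■□
□□■v□□
□□□□□□
□□□□□□
□□□□□□
[10] □□□□□□
□□□□□□
□□□□□□
□□□■■□
□□■■■□
□□■□>□
□□□□□□
□□□□□□
□□□□□□
[11] □□□□□□
□□□□□□
□□□□□□
□□□■■□
□□■■■□
□□■□■□
□□□□v□
□□□□□□
□□□□□□
[12] □□□□□□
□□□□□□
□□□□□□
□□□■■□
□□■■■□
□□■□■□
□□□<■□
□□□□□□
□□□□□□
[13] □□□□□□
□□□□□□
□□□□□□
□□□■■□
□□■■■□
□□■^■□
□□□■■□
□□□□□□
□□□□□□
[14] □□□□□□
□□□□□□
□□□□□□
□□□■■□
□□■■■□
□□■■>□
□□□■■□
□□□□□□
□□□□□□
[15] □□□□□□
□□□□□□
□□□□□□
□□□■■□
□□■■^□
□□■■□□
□□□■■□
□□□□□□
□□□□□□
[16] □□□□□□
□□□□□□
□□□□□□
□□□■■□
□□■<□□
□□■■□□
□□□■■□
□□□□□□
□□□□□□
[17] □□□□□□
□□□□□□
□□□□□□
□□□■■□
□□■□□□
□□■v□□
□□□■■□
□□□□□□
□□□□□□
[18] □□□□□□
□□□□□□
□□□□□□
□□□■■□
□□■□□□
□□■□>□
□□□■■□
□□□□□□
□□□□□□
[19] □□□□□□
□□□□□□
□□□□□□
□□□■■□
□□■□□□
□□■□■□
□□□■v□
□□□□□□
□□□□□□
[20] □□□□□□
□□□□□□
□□□□□□
□□□■■□
□□■□□□
□□■□■□
□□□■□>
□□□□□□
□□□□□□
[21] □□□□□□
□□□□□□
□□□□□□
□□□■■□
□□■□□□
□□■□■□
□□□■□■
□□□□□v
□□□□□□
[22] □□□□□□
□□□□□□
□□□□□□
□□□■■□
□□■□□□
□□■□■□
□□□■□■
□□□□<■
□□□□□□
[23] □□□□□□
□□□□□□
□□□□□□
□□□■■□
□□■□□□
□□■□■□
□□□■^■
□□□□■■
□□□□□□
[24] □□□□□□
□□□□□□
□□□□□□
□□□■■□
□□■□□□
□□■□■□
□□□■■>
□□□□■■
□□□□□□
[25] □□□□□□
□□□□□□
□□□□□□
□□□■■□
□□■□□□
□□■□■^
□□□■■□
□□□□■■
□□□□□□
[26] □□□□□□
□□□□□□
□□□□□□
□□□■■□
□□■□□□
>□■□■■
□□□■■□
□□□□■■
□□□□□□
[27] □□□□□□
□□□□□□
□□□□□□
□□□■■□
□□■□□□
■□■□■■
v□□■■□
□□□□■■
□□□□□□
[28] □□□□□□
□□□□□□
□□□□□□
□□□■■□
□□■□□□
■□■□■■
■□□■■<
□□□□■■
□□□□□□
[29] □□□□□□
□□□□□□
□□□□□□
□□□■■□
□□■□□□
■□■□■^
■□□■■■
□□□□■■
□□□□□□
[30] □□□□□□
□□□□□□
□□□□□□
□□□■■□
□□■□□□
■□■□<□
■□□■■■
□□□□■■
□□□□□□
[31] □□□□□□
□□□□□□
□□□□□□
□□□■■□
□□■□□□
■□■□□□
■□□■v■
□□□□■■
□□□□□□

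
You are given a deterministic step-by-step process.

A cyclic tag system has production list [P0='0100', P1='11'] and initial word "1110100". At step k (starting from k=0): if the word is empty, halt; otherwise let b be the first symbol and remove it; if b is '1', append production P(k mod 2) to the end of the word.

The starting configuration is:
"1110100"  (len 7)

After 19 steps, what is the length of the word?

[0] "1110100"  (len 7)
[1] "1101000100"  (len 10)
[2] "10100010011"  (len 11)
[3] "01000100110100"  (len 14)
[4] "1000100110100"  (len 13)
[5] "0001001101000100"  (len 16)
[6] "001001101000100"  (len 15)
[7] "01001101000100"  (len 14)
[8] "1001101000100"  (len 13)
[9] "0011010001000100"  (len 16)
[10] "011010001000100"  (len 15)
[11] "11010001000100"  (len 14)
[12] "101000100010011"  (len 15)
[13] "010001000100110100"  (len 18)
[14] "10001000100110100"  (len 17)
[15] "00010001001101000100"  (len 20)
[16] "0010001001101000100"  (len 19)
[17] "010001001101000100"  (len 18)
[18] "10001001101000100"  (len 17)
[19] "00010011010001000100"  (len 20)

20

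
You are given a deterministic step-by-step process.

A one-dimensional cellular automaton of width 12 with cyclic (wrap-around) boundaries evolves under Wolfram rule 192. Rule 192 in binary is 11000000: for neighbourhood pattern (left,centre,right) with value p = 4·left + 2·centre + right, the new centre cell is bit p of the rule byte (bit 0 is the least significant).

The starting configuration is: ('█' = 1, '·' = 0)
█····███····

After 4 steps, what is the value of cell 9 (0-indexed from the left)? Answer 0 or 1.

0

[0] █····███····
[1] ······██····
[2] ·······█····
[3] ············
[4] ············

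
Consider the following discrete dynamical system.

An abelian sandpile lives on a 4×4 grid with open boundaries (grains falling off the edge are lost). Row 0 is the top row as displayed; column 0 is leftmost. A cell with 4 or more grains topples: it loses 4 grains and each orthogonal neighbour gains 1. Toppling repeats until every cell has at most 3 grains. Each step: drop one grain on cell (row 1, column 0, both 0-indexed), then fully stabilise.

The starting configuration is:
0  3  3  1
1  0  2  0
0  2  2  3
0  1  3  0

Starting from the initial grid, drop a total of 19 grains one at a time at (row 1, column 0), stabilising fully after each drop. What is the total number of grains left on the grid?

27

gen 0: 0  3  3  1
1  0  2  0
0  2  2  3
0  1  3  0
gen 1: 0  3  3  1
2  0  2  0
0  2  2  3
0  1  3  0
gen 2: 0  3  3  1
3  0  2  0
0  2  2  3
0  1  3  0
gen 3: 1  3  3  1
0  1  2  0
1  2  2  3
0  1  3  0
gen 4: 1  3  3  1
1  1  2  0
1  2  2  3
0  1  3  0
gen 5: 1  3  3  1
2  1  2  0
1  2  2  3
0  1  3  0
gen 6: 1  3  3  1
3  1  2  0
1  2  2  3
0  1  3  0
gen 7: 2  3  3  1
0  2  2  0
2  2  2  3
0  1  3  0
gen 8: 2  3  3  1
1  2  2  0
2  2  2  3
0  1  3  0
gen 9: 2  3  3  1
2  2  2  0
2  2  2  3
0  1  3  0
gen 10: 2  3  3  1
3  2  2  0
2  2  2  3
0  1  3  0
gen 11: 3  3  3  1
0  3  2  0
3  2  2  3
0  1  3  0
gen 12: 3  3  3  1
1  3  2  0
3  2  2  3
0  1  3  0
gen 13: 3  3  3  1
2  3  2  0
3  2  2  3
0  1  3  0
gen 14: 3  3  3  1
3  3  2  0
3  2  2  3
0  1  3  0
gen 15: 1  2  1  2
3  3  1  2
1  1  2  0
1  3  0  2
gen 16: 2  3  1  2
1  0  2  2
2  2  2  0
1  3  0  2
gen 17: 2  3  1  2
2  0  2  2
2  2  2  0
1  3  0  2
gen 18: 2  3  1  2
3  0  2  2
2  2  2  0
1  3  0  2
gen 19: 3  3  1  2
0  1  2  2
3  2  2  0
1  3  0  2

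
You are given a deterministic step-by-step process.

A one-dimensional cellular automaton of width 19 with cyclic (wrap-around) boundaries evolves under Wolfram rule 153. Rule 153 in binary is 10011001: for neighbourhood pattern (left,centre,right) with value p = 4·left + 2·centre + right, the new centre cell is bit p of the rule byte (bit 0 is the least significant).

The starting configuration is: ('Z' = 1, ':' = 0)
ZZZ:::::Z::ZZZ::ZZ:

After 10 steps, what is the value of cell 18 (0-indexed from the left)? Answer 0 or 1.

0) ZZZ:::::Z::ZZZ::ZZ:
1) ZZ:ZZZZ::Z:ZZ:Z:Z::
2) Z::ZZZ:Z:::Z:::::Z:
3) :Z:ZZ:::ZZ::ZZZZ:::
4) :::Z:ZZ:Z:Z:ZZZ:ZZZ
5) ZZ:::Z::::::ZZ::ZZ:
6) Z:ZZ::ZZZZZ:Z:Z:Z::
7) ::Z:Z:ZZZZ:::::::Z:
8) Z:::::ZZZ:ZZZZZZ::Z
9) :ZZZZ:ZZ::ZZZZZ:Z:Z
10) :ZZZ::Z:Z:ZZZZ:::::

0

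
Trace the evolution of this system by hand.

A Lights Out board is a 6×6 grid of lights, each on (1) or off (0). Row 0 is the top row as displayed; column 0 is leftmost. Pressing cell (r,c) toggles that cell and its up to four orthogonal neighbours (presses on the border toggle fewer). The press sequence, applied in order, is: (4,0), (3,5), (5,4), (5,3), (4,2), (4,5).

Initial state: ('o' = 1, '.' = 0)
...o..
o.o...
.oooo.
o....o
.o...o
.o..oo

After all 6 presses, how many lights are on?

19

step 0: ...o..
o.o...
.oooo.
o....o
.o...o
.o..oo
step 1: ...o..
o.o...
.oooo.
.....o
o....o
oo..oo
step 2: ...o..
o.o...
.ooooo
....o.
o.....
oo..oo
step 3: ...o..
o.o...
.ooooo
....o.
o...o.
oo.o..
step 4: ...o..
o.o...
.ooooo
....o.
o..oo.
ooo.o.
step 5: ...o..
o.o...
.ooooo
..o.o.
ooo.o.
oo..o.
step 6: ...o..
o.o...
.ooooo
..o.oo
ooo..o
oo..oo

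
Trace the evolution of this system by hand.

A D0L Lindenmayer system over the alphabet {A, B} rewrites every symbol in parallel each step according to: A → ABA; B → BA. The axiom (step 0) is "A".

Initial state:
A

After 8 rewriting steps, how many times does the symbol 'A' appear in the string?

1597

k=0  A
k=1  ABA
k=2  ABABAABA
k=3  ABABAABABAABAABABAABA
k=4  ABABAABABAABAABABAABABAABAABABAABAABABAABABAABAABABAABA
k=5  ABABAABABAABAABABAABABAABAABABAABAABABAABABAABAABABAABABAA…ABAABABAABABAABAABABAABABAABAABABAABAABABAABABAABAABABAABA  (len 144)
k=6  ABABAABABAABAABABAABABAABAABABAABAABABAABABAABAABABAABABAA…ABAABABAABABAABAABABAABABAABAABABAABAABABAABABAABAABABAABA  (len 377)
k=7  ABABAABABAABAABABAABABAABAABABAABAABABAABABAABAABABAABABAA…ABAABABAABABAABAABABAABABAABAABABAABAABABAABABAABAABABAABA  (len 987)
k=8  ABABAABABAABAABABAABABAABAABABAABAABABAABABAABAABABAABABAA…ABAABABAABABAABAABABAABABAABAABABAABAABABAABABAABAABABAABA  (len 2584)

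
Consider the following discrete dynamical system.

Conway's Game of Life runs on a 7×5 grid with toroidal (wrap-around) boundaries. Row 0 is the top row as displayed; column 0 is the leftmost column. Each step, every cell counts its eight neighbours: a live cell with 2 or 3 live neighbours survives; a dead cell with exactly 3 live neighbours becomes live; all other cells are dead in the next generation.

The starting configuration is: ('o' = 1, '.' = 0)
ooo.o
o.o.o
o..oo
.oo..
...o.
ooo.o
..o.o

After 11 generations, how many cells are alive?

30

[0] ooo.o
o.o.o
o..oo
.oo..
...o.
ooo.o
..o.o
[1] ..o..
..o..
.....
ooo..
...oo
ooo.o
.....
[2] .....
.....
..o..
ooooo
.....
ooo.o
o.oo.
[3] .....
.....
o.o.o
ooooo
.....
o.o.o
o.oo.
[4] .....
.....
..o..
..o..
.....
o.o.o
o.oo.
[5] .....
.....
.....
.....
.o.o.
o.o.o
o.oo.
[6] .....
.....
.....
.....
ooooo
o....
o.oo.
[7] .....
.....
.....
ooooo
ooooo
.....
.o..o
[8] .....
.....
ooooo
.....
.....
.....
.....
[9] .....
ooooo
ooooo
ooooo
.....
.....
.....
[10] ooooo
.....
.....
.....
ooooo
.....
.....
[11] ooooo
ooooo
.....
ooooo
ooooo
ooooo
ooooo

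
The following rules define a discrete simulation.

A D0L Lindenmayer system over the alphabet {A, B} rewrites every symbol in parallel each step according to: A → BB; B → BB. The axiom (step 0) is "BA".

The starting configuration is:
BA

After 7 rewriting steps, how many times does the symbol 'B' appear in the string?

256

gen 0: BA
gen 1: BBBB
gen 2: BBBBBBBB
gen 3: BBBBBBBBBBBBBBBB
gen 4: BBBBBBBBBBBBBBBBBBBBBBBBBBBBBBBB
gen 5: BBBBBBBBBBBBBBBBBBBBBBBBBBBBBBBBBBBBBBBBBBBBBBBBBBBBBBBBBBBBBBBB
gen 6: BBBBBBBBBBBBBBBBBBBBBBBBBBBBBBBBBBBBBBBBBBBBBBBBBBBBBBBBBB…BBBBBBBBBBBBBBBBBBBBBBBBBBBBBBBBBBBBBBBBBBBBBBBBBBBBBBBBBB  (len 128)
gen 7: BBBBBBBBBBBBBBBBBBBBBBBBBBBBBBBBBBBBBBBBBBBBBBBBBBBBBBBBBB…BBBBBBBBBBBBBBBBBBBBBBBBBBBBBBBBBBBBBBBBBBBBBBBBBBBBBBBBBB  (len 256)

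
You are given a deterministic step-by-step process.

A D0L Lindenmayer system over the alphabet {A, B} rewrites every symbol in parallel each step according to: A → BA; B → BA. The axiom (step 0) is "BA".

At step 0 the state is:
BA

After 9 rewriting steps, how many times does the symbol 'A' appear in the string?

0) BA
1) BABA
2) BABABABA
3) BABABABABABABABA
4) BABABABABABABABABABABABABABABABA
5) BABABABABABABABABABABABABABABABABABABABABABABABABABABABABABABABA
6) BABABABABABABABABABABABABABABABABABABABABABABABABABABABABA…BABABABABABABABABABABABABABABABABABABABABABABABABABABABABA  (len 128)
7) BABABABABABABABABABABABABABABABABABABABABABABABABABABABABA…BABABABABABABABABABABABABABABABABABABABABABABABABABABABABA  (len 256)
8) BABABABABABABABABABABABABABABABABABABABABABABABABABABABABA…BABABABABABABABABABABABABABABABABABABABABABABABABABABABABA  (len 512)
9) BABABABABABABABABABABABABABABABABABABABABABABABABABABABABA…BABABABABABABABABABABABABABABABABABABABABABABABABABABABABA  (len 1024)

512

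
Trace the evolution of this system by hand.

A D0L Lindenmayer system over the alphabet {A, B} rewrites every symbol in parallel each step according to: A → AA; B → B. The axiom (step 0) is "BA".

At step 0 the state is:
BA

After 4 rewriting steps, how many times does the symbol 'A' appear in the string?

gen 0: BA
gen 1: BAA
gen 2: BAAAA
gen 3: BAAAAAAAA
gen 4: BAAAAAAAAAAAAAAAA

16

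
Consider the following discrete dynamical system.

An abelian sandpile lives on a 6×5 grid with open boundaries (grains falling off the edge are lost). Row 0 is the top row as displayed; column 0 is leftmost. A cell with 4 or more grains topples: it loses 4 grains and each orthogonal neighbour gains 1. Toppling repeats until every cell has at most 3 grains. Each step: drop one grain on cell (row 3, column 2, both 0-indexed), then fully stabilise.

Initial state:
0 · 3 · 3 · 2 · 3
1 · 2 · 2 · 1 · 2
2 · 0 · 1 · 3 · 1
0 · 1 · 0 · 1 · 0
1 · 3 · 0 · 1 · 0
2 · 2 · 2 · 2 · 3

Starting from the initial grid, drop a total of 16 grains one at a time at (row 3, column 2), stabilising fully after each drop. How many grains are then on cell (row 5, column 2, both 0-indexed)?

3

gen 0: 0 · 3 · 3 · 2 · 3
1 · 2 · 2 · 1 · 2
2 · 0 · 1 · 3 · 1
0 · 1 · 0 · 1 · 0
1 · 3 · 0 · 1 · 0
2 · 2 · 2 · 2 · 3
gen 1: 0 · 3 · 3 · 2 · 3
1 · 2 · 2 · 1 · 2
2 · 0 · 1 · 3 · 1
0 · 1 · 1 · 1 · 0
1 · 3 · 0 · 1 · 0
2 · 2 · 2 · 2 · 3
gen 2: 0 · 3 · 3 · 2 · 3
1 · 2 · 2 · 1 · 2
2 · 0 · 1 · 3 · 1
0 · 1 · 2 · 1 · 0
1 · 3 · 0 · 1 · 0
2 · 2 · 2 · 2 · 3
gen 3: 0 · 3 · 3 · 2 · 3
1 · 2 · 2 · 1 · 2
2 · 0 · 1 · 3 · 1
0 · 1 · 3 · 1 · 0
1 · 3 · 0 · 1 · 0
2 · 2 · 2 · 2 · 3
gen 4: 0 · 3 · 3 · 2 · 3
1 · 2 · 2 · 1 · 2
2 · 0 · 2 · 3 · 1
0 · 2 · 0 · 2 · 0
1 · 3 · 1 · 1 · 0
2 · 2 · 2 · 2 · 3
gen 5: 0 · 3 · 3 · 2 · 3
1 · 2 · 2 · 1 · 2
2 · 0 · 2 · 3 · 1
0 · 2 · 1 · 2 · 0
1 · 3 · 1 · 1 · 0
2 · 2 · 2 · 2 · 3
gen 6: 0 · 3 · 3 · 2 · 3
1 · 2 · 2 · 1 · 2
2 · 0 · 2 · 3 · 1
0 · 2 · 2 · 2 · 0
1 · 3 · 1 · 1 · 0
2 · 2 · 2 · 2 · 3
gen 7: 0 · 3 · 3 · 2 · 3
1 · 2 · 2 · 1 · 2
2 · 0 · 2 · 3 · 1
0 · 2 · 3 · 2 · 0
1 · 3 · 1 · 1 · 0
2 · 2 · 2 · 2 · 3
gen 8: 0 · 3 · 3 · 2 · 3
1 · 2 · 2 · 1 · 2
2 · 0 · 3 · 3 · 1
0 · 3 · 0 · 3 · 0
1 · 3 · 2 · 1 · 0
2 · 2 · 2 · 2 · 3
gen 9: 0 · 3 · 3 · 2 · 3
1 · 2 · 2 · 1 · 2
2 · 0 · 3 · 3 · 1
0 · 3 · 1 · 3 · 0
1 · 3 · 2 · 1 · 0
2 · 2 · 2 · 2 · 3
gen 10: 0 · 3 · 3 · 2 · 3
1 · 2 · 2 · 1 · 2
2 · 0 · 3 · 3 · 1
0 · 3 · 2 · 3 · 0
1 · 3 · 2 · 1 · 0
2 · 2 · 2 · 2 · 3
gen 11: 0 · 3 · 3 · 2 · 3
1 · 2 · 2 · 1 · 2
2 · 0 · 3 · 3 · 1
0 · 3 · 3 · 3 · 0
1 · 3 · 2 · 1 · 0
2 · 2 · 2 · 2 · 3
gen 12: 0 · 3 · 3 · 2 · 3
1 · 2 · 3 · 2 · 2
2 · 2 · 2 · 1 · 2
1 · 2 · 0 · 2 · 1
2 · 1 · 1 · 3 · 0
2 · 3 · 3 · 2 · 3
gen 13: 0 · 3 · 3 · 2 · 3
1 · 2 · 3 · 2 · 2
2 · 2 · 2 · 1 · 2
1 · 2 · 1 · 2 · 1
2 · 1 · 1 · 3 · 0
2 · 3 · 3 · 2 · 3
gen 14: 0 · 3 · 3 · 2 · 3
1 · 2 · 3 · 2 · 2
2 · 2 · 2 · 1 · 2
1 · 2 · 2 · 2 · 1
2 · 1 · 1 · 3 · 0
2 · 3 · 3 · 2 · 3
gen 15: 0 · 3 · 3 · 2 · 3
1 · 2 · 3 · 2 · 2
2 · 2 · 2 · 1 · 2
1 · 2 · 3 · 2 · 1
2 · 1 · 1 · 3 · 0
2 · 3 · 3 · 2 · 3
gen 16: 0 · 3 · 3 · 2 · 3
1 · 2 · 3 · 2 · 2
2 · 2 · 3 · 1 · 2
1 · 3 · 0 · 3 · 1
2 · 1 · 2 · 3 · 0
2 · 3 · 3 · 2 · 3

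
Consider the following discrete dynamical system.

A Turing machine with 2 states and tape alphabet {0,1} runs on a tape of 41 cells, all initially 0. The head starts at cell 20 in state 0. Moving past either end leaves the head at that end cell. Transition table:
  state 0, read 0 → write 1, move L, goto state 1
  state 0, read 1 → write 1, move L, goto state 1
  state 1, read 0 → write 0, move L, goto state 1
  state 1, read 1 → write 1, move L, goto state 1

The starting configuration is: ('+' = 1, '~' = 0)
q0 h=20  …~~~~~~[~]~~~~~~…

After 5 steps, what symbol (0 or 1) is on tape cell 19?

k=0  q0 h=20  …~~~~~~[~]~~~~~~…
k=1  q1 h=19  …~~~~~~[~]+~~~~~…
k=2  q1 h=18  …~~~~~~[~]~+~~~~…
k=3  q1 h=17  …~~~~~~[~]~~+~~~…
k=4  q1 h=16  …~~~~~~[~]~~~+~~…
k=5  q1 h=15  …~~~~~~[~]~~~~+~…

0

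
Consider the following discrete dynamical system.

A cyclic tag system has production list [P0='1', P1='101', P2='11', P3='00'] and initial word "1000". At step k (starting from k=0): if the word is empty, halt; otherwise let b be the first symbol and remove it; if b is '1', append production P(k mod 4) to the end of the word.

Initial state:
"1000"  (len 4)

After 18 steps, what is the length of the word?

t=0: "1000"  (len 4)
t=1: "0001"  (len 4)
t=2: "001"  (len 3)
t=3: "01"  (len 2)
t=4: "1"  (len 1)
t=5: "1"  (len 1)
t=6: "101"  (len 3)
t=7: "0111"  (len 4)
t=8: "111"  (len 3)
t=9: "111"  (len 3)
t=10: "11101"  (len 5)
t=11: "110111"  (len 6)
t=12: "1011100"  (len 7)
t=13: "0111001"  (len 7)
t=14: "111001"  (len 6)
t=15: "1100111"  (len 7)
t=16: "10011100"  (len 8)
t=17: "00111001"  (len 8)
t=18: "0111001"  (len 7)

7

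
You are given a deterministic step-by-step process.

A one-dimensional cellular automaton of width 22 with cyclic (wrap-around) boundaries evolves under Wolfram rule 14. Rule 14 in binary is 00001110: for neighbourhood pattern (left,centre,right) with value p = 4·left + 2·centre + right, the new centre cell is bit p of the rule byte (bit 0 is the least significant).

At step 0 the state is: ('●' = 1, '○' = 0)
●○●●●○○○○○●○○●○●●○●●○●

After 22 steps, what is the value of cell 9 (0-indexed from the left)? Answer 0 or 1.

0) ●○●●●○○○○○●○○●○●●○●●○●
1) ○○●○○○○○○●●○●●○●○○●○○●
2) ○●●○○○○○●●○○●○○●○●●○●●
3) ○●○○○○○●●○○●●○●●○●○○●○
4) ●●○○○○●●○○●●○○●○○●○●●○
5) ●○○○○●●○○●●○○●●○●●○●○○
6) ●○○○●●○○●●○○●●○○●○○●○●
7) ○○○●●○○●●○○●●○○●●○●●○●
8) ○○●●○○●●○○●●○○●●○○●○○●
9) ○●●○○●●○○●●○○●●○○●●○●●
10) ○●○○●●○○●●○○●●○○●●○○●○
11) ●●○●●○○●●○○●●○○●●○○●●○
12) ●○○●○○●●○○●●○○●●○○●●○○
13) ●○●●○●●○○●●○○●●○○●●○○●
14) ○○●○○●○○●●○○●●○○●●○○●●
15) ○●●○●●○●●○○●●○○●●○○●●○
16) ●●○○●○○●○○●●○○●●○○●●○○
17) ●○○●●○●●○●●○○●●○○●●○○●
18) ○○●●○○●○○●○○●●○○●●○○●●
19) ○●●○○●●○●●○●●○○●●○○●●○
20) ●●○○●●○○●○○●○○●●○○●●○○
21) ●○○●●○○●●○●●○●●○○●●○○●
22) ○○●●○○●●○○●○○●○○●●○○●●

0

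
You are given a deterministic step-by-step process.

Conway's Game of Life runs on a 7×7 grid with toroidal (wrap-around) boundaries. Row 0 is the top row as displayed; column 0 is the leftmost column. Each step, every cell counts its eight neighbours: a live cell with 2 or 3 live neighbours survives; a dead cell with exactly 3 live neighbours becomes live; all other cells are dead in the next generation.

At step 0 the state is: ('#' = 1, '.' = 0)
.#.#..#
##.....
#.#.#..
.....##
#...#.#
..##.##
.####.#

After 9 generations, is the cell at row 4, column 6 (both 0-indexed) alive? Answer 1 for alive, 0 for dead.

0

0) .#.#..#
##.....
#.#.#..
.....##
#...#.#
..##.##
.####.#
1) ...####
...#..#
#....#.
.#.##..
#..##..
.......
.#....#
2) ..###.#
#..#...
#.##.##
####.##
..###..
#......
#...#.#
3) .##.#.#
#......
.....#.
.......
....##.
##..###
##..#.#
4) ..##..#
##...##
.......
....##.
#...#..
.#.#...
....#..
5) .####.#
###..##
#...#..
....##.
...###.
...##..
....#..
6) ....#.#
.......
#..##..
......#
.......
.......
.......
7) .......
...###.
.......
.......
.......
.......
.......
8) ....#..
....#..
....#..
.......
.......
.......
.......
9) .......
...###.
.......
.......
.......
.......
.......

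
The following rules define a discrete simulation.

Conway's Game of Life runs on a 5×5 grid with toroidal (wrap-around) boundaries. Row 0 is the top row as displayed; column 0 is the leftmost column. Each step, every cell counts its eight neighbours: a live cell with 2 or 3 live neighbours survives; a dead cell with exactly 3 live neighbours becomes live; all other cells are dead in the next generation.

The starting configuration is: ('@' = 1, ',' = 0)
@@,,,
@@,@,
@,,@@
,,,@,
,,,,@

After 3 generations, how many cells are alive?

gen 0: @@,,,
@@,@,
@,,@@
,,,@,
,,,,@
gen 1: ,@@,,
,,,@,
@@,@,
@,,@,
@,,,@
gen 2: @@@@@
@,,@@
@@,@,
,,@@,
@,@@@
gen 3: ,,,,,
,,,,,
@@,,,
,,,,,
,,,,,

2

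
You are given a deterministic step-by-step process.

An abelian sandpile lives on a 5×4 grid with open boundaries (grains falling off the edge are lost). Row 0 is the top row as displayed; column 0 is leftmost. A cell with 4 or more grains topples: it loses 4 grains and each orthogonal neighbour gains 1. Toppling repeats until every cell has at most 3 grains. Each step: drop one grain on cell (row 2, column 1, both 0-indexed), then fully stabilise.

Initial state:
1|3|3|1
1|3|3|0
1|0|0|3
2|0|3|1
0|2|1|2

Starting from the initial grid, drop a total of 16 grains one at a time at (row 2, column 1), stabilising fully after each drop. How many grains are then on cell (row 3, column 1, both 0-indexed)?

gen 0: 1|3|3|1
1|3|3|0
1|0|0|3
2|0|3|1
0|2|1|2
gen 1: 1|3|3|1
1|3|3|0
1|1|0|3
2|0|3|1
0|2|1|2
gen 2: 1|3|3|1
1|3|3|0
1|2|0|3
2|0|3|1
0|2|1|2
gen 3: 1|3|3|1
1|3|3|0
1|3|0|3
2|0|3|1
0|2|1|2
gen 4: 2|1|1|2
2|2|1|1
2|1|2|3
2|1|3|1
0|2|1|2
gen 5: 2|1|1|2
2|2|1|1
2|2|2|3
2|1|3|1
0|2|1|2
gen 6: 2|1|1|2
2|2|1|1
2|3|2|3
2|1|3|1
0|2|1|2
gen 7: 2|1|1|2
2|3|1|1
3|0|3|3
2|2|3|1
0|2|1|2
gen 8: 2|1|1|2
2|3|1|1
3|1|3|3
2|2|3|1
0|2|1|2
gen 9: 2|1|1|2
2|3|1|1
3|2|3|3
2|2|3|1
0|2|1|2
gen 10: 2|1|1|2
2|3|1|1
3|3|3|3
2|2|3|1
0|2|1|2
gen 11: 3|2|1|2
0|2|3|2
3|0|3|0
0|2|1|3
1|3|2|2
gen 12: 3|2|1|2
0|2|3|2
3|1|3|0
0|2|1|3
1|3|2|2
gen 13: 3|2|1|2
0|2|3|2
3|2|3|0
0|2|1|3
1|3|2|2
gen 14: 3|2|1|2
0|2|3|2
3|3|3|0
0|2|1|3
1|3|2|2
gen 15: 3|3|2|2
2|0|1|3
0|3|1|1
1|3|2|3
1|3|2|2
gen 16: 3|3|2|2
2|1|1|3
1|1|2|1
2|1|3|3
2|0|3|2

1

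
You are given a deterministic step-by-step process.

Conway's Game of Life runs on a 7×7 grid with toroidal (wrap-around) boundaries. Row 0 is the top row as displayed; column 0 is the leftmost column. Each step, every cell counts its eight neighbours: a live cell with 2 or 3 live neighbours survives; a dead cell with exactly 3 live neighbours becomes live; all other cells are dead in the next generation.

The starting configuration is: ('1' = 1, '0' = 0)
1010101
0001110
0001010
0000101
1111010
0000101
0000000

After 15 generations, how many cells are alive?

k=0  1010101
0001110
0001010
0000101
1111010
0000101
0000000
k=1  0000101
0010000
0001001
1100001
1111000
1111111
1001001
k=2  1001011
0001010
0110001
0001001
0000000
0000010
0000000
k=3  0000011
0101010
1011111
1010000
0000000
0000000
0000110
k=4  0000001
0101000
1000010
1010110
0000000
0000000
0000111
k=5  1000101
1000001
1011010
0100110
0000000
0000010
0000011
k=6  0000000
0001100
1011010
0111111
0000110
0000011
1000100
k=7  0001100
0011100
1000000
1100000
1010000
0000001
0000011
k=8  0010000
0010100
1011000
1000001
1000001
1000011
0000111
k=9  0000100
0010000
1011001
0000000
0100000
0000100
1000100
k=10  0001000
0110000
0111000
1110000
0000000
0000000
0001110
k=11  0001000
0100000
0001000
1001000
0100000
0000100
0001100
k=12  0011100
0010000
0010000
0010000
0000000
0001100
0001100
k=13  0010100
0110000
0111000
0000000
0001000
0001100
0000010
k=14  0111000
0000000
0101000
0001000
0001100
0001100
0000010
k=15  0010000
0101000
0010000
0001000
0010000
0001010
0000000

8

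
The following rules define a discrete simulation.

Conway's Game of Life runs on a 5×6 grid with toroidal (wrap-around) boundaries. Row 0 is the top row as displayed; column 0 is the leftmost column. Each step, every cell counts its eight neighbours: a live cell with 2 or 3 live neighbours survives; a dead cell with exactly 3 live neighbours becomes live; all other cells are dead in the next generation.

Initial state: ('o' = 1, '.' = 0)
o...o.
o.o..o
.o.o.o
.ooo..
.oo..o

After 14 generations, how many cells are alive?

8

step 0: o...o.
o.o..o
.o.o.o
.ooo..
.oo..o
step 1: ..ooo.
..oo..
...o.o
...o..
....oo
step 2: ..o..o
......
...o..
...o.o
..o..o
step 3: ......
......
....o.
..oo..
o.oo.o
step 4: ......
......
...o..
.oo..o
.oooo.
step 5: ..oo..
......
..o...
oo....
oo.oo.
step 6: .oooo.
..oo..
.o....
o..o.o
o..ooo
step 7: oo....
....o.
oo.oo.
.ooo..
......
step 8: ......
..ooo.
oo..oo
oo.oo.
o.....
step 9: ...o..
ooooo.
......
..ooo.
oo...o
step 10: ...o..
.oooo.
.....o
oooooo
oo...o
step 11: ...o.o
..ooo.
......
..oo..
......
step 12: ..oo..
..ooo.
....o.
......
..ooo.
step 13: .o....
..o.o.
....o.
....o.
..o.o.
step 14: .oo...
...o..
....oo
....oo
...o..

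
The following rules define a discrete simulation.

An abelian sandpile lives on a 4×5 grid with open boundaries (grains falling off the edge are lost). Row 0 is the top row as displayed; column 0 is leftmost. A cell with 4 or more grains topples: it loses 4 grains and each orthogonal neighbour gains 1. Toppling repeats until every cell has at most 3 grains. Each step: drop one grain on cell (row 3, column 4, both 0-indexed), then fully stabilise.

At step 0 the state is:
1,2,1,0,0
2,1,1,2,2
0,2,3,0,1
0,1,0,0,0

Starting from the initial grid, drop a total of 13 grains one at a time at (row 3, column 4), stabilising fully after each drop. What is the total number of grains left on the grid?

25

gen 0: 1,2,1,0,0
2,1,1,2,2
0,2,3,0,1
0,1,0,0,0
gen 1: 1,2,1,0,0
2,1,1,2,2
0,2,3,0,1
0,1,0,0,1
gen 2: 1,2,1,0,0
2,1,1,2,2
0,2,3,0,1
0,1,0,0,2
gen 3: 1,2,1,0,0
2,1,1,2,2
0,2,3,0,1
0,1,0,0,3
gen 4: 1,2,1,0,0
2,1,1,2,2
0,2,3,0,2
0,1,0,1,0
gen 5: 1,2,1,0,0
2,1,1,2,2
0,2,3,0,2
0,1,0,1,1
gen 6: 1,2,1,0,0
2,1,1,2,2
0,2,3,0,2
0,1,0,1,2
gen 7: 1,2,1,0,0
2,1,1,2,2
0,2,3,0,2
0,1,0,1,3
gen 8: 1,2,1,0,0
2,1,1,2,2
0,2,3,0,3
0,1,0,2,0
gen 9: 1,2,1,0,0
2,1,1,2,2
0,2,3,0,3
0,1,0,2,1
gen 10: 1,2,1,0,0
2,1,1,2,2
0,2,3,0,3
0,1,0,2,2
gen 11: 1,2,1,0,0
2,1,1,2,2
0,2,3,0,3
0,1,0,2,3
gen 12: 1,2,1,0,0
2,1,1,2,3
0,2,3,1,0
0,1,0,3,1
gen 13: 1,2,1,0,0
2,1,1,2,3
0,2,3,1,0
0,1,0,3,2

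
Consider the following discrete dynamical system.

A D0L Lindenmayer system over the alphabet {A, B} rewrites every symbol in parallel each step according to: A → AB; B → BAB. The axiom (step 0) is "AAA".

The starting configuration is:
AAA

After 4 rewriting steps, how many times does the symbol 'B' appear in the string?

63

0) AAA
1) ABABAB
2) ABBABABBABABBAB
3) ABBABBABABBABABBABBABABBABABBABBABABBAB
4) ABBABBABABBABBABABBABABBABBABABBABABBABBABABBABBABABBABABBABBABABBABABBABBABABBABBABABBABABBABBABABBAB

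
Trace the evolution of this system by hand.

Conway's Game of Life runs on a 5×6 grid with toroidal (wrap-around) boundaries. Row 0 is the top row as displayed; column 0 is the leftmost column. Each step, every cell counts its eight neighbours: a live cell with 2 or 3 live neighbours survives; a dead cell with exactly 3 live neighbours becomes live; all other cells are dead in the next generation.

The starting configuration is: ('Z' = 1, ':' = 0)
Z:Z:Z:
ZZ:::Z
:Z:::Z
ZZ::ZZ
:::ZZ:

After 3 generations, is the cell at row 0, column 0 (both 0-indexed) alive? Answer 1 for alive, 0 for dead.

step 0: Z:Z:Z:
ZZ:::Z
:Z:::Z
ZZ::ZZ
:::ZZ:
step 1: Z:Z:Z:
::Z:Z:
::Z:::
:ZZZ::
::Z:::
step 2: ::Z::Z
::Z::Z
::::::
:Z:Z::
::::::
step 3: ::::::
::::::
::Z:::
::::::
::Z:::

0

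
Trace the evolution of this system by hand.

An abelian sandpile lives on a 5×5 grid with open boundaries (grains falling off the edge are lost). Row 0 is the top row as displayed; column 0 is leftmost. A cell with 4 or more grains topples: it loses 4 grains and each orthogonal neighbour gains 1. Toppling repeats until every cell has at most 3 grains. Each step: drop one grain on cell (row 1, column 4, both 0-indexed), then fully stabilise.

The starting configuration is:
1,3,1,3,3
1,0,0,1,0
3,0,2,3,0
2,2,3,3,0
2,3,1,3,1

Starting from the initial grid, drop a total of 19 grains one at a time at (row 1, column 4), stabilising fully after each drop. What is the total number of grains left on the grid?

46

gen 0: 1,3,1,3,3
1,0,0,1,0
3,0,2,3,0
2,2,3,3,0
2,3,1,3,1
gen 1: 1,3,1,3,3
1,0,0,1,1
3,0,2,3,0
2,2,3,3,0
2,3,1,3,1
gen 2: 1,3,1,3,3
1,0,0,1,2
3,0,2,3,0
2,2,3,3,0
2,3,1,3,1
gen 3: 1,3,1,3,3
1,0,0,1,3
3,0,2,3,0
2,2,3,3,0
2,3,1,3,1
gen 4: 1,3,2,0,1
1,0,0,3,1
3,0,2,3,1
2,2,3,3,0
2,3,1,3,1
gen 5: 1,3,2,0,1
1,0,0,3,2
3,0,2,3,1
2,2,3,3,0
2,3,1,3,1
gen 6: 1,3,2,0,1
1,0,0,3,3
3,0,2,3,1
2,2,3,3,0
2,3,1,3,1
gen 7: 1,3,2,1,2
1,0,2,1,1
3,1,0,2,3
2,3,1,2,1
2,3,3,0,2
gen 8: 1,3,2,1,2
1,0,2,1,2
3,1,0,2,3
2,3,1,2,1
2,3,3,0,2
gen 9: 1,3,2,1,2
1,0,2,1,3
3,1,0,2,3
2,3,1,2,1
2,3,3,0,2
gen 10: 1,3,2,1,3
1,0,2,2,1
3,1,0,3,0
2,3,1,2,2
2,3,3,0,2
gen 11: 1,3,2,1,3
1,0,2,2,2
3,1,0,3,0
2,3,1,2,2
2,3,3,0,2
gen 12: 1,3,2,1,3
1,0,2,2,3
3,1,0,3,0
2,3,1,2,2
2,3,3,0,2
gen 13: 1,3,2,2,0
1,0,2,3,1
3,1,0,3,1
2,3,1,2,2
2,3,3,0,2
gen 14: 1,3,2,2,0
1,0,2,3,2
3,1,0,3,1
2,3,1,2,2
2,3,3,0,2
gen 15: 1,3,2,2,0
1,0,2,3,3
3,1,0,3,1
2,3,1,2,2
2,3,3,0,2
gen 16: 1,3,2,3,1
1,0,3,1,1
3,1,1,0,3
2,3,1,3,2
2,3,3,0,2
gen 17: 1,3,2,3,1
1,0,3,1,2
3,1,1,0,3
2,3,1,3,2
2,3,3,0,2
gen 18: 1,3,2,3,1
1,0,3,1,3
3,1,1,0,3
2,3,1,3,2
2,3,3,0,2
gen 19: 1,3,2,3,2
1,0,3,2,1
3,1,1,1,0
2,3,1,3,3
2,3,3,0,2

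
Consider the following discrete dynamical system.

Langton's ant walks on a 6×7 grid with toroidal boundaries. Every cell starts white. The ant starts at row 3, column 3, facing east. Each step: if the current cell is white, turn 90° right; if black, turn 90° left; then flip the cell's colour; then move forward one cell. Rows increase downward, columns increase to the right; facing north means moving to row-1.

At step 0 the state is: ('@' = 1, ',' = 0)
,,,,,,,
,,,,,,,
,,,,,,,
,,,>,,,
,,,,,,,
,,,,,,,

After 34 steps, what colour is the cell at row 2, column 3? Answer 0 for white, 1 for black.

step 0: ,,,,,,,
,,,,,,,
,,,,,,,
,,,>,,,
,,,,,,,
,,,,,,,
step 1: ,,,,,,,
,,,,,,,
,,,,,,,
,,,@,,,
,,,v,,,
,,,,,,,
step 2: ,,,,,,,
,,,,,,,
,,,,,,,
,,,@,,,
,,<@,,,
,,,,,,,
step 3: ,,,,,,,
,,,,,,,
,,,,,,,
,,^@,,,
,,@@,,,
,,,,,,,
step 4: ,,,,,,,
,,,,,,,
,,,,,,,
,,@>,,,
,,@@,,,
,,,,,,,
step 5: ,,,,,,,
,,,,,,,
,,,^,,,
,,@,,,,
,,@@,,,
,,,,,,,
step 6: ,,,,,,,
,,,,,,,
,,,@>,,
,,@,,,,
,,@@,,,
,,,,,,,
step 7: ,,,,,,,
,,,,,,,
,,,@@,,
,,@,v,,
,,@@,,,
,,,,,,,
step 8: ,,,,,,,
,,,,,,,
,,,@@,,
,,@<@,,
,,@@,,,
,,,,,,,
step 9: ,,,,,,,
,,,,,,,
,,,^@,,
,,@@@,,
,,@@,,,
,,,,,,,
step 10: ,,,,,,,
,,,,,,,
,,<,@,,
,,@@@,,
,,@@,,,
,,,,,,,
step 11: ,,,,,,,
,,^,,,,
,,@,@,,
,,@@@,,
,,@@,,,
,,,,,,,
step 12: ,,,,,,,
,,@>,,,
,,@,@,,
,,@@@,,
,,@@,,,
,,,,,,,
step 13: ,,,,,,,
,,@@,,,
,,@v@,,
,,@@@,,
,,@@,,,
,,,,,,,
step 14: ,,,,,,,
,,@@,,,
,,<@@,,
,,@@@,,
,,@@,,,
,,,,,,,
step 15: ,,,,,,,
,,@@,,,
,,,@@,,
,,v@@,,
,,@@,,,
,,,,,,,
step 16: ,,,,,,,
,,@@,,,
,,,@@,,
,,,>@,,
,,@@,,,
,,,,,,,
step 17: ,,,,,,,
,,@@,,,
,,,^@,,
,,,,@,,
,,@@,,,
,,,,,,,
step 18: ,,,,,,,
,,@@,,,
,,<,@,,
,,,,@,,
,,@@,,,
,,,,,,,
step 19: ,,,,,,,
,,^@,,,
,,@,@,,
,,,,@,,
,,@@,,,
,,,,,,,
step 20: ,,,,,,,
,<,@,,,
,,@,@,,
,,,,@,,
,,@@,,,
,,,,,,,
step 21: ,^,,,,,
,@,@,,,
,,@,@,,
,,,,@,,
,,@@,,,
,,,,,,,
step 22: ,@>,,,,
,@,@,,,
,,@,@,,
,,,,@,,
,,@@,,,
,,,,,,,
step 23: ,@@,,,,
,@v@,,,
,,@,@,,
,,,,@,,
,,@@,,,
,,,,,,,
step 24: ,@@,,,,
,<@@,,,
,,@,@,,
,,,,@,,
,,@@,,,
,,,,,,,
step 25: ,@@,,,,
,,@@,,,
,v@,@,,
,,,,@,,
,,@@,,,
,,,,,,,
step 26: ,@@,,,,
,,@@,,,
<@@,@,,
,,,,@,,
,,@@,,,
,,,,,,,
step 27: ,@@,,,,
^,@@,,,
@@@,@,,
,,,,@,,
,,@@,,,
,,,,,,,
step 28: ,@@,,,,
@>@@,,,
@@@,@,,
,,,,@,,
,,@@,,,
,,,,,,,
step 29: ,@@,,,,
@@@@,,,
@v@,@,,
,,,,@,,
,,@@,,,
,,,,,,,
step 30: ,@@,,,,
@@@@,,,
@,>,@,,
,,,,@,,
,,@@,,,
,,,,,,,
step 31: ,@@,,,,
@@^@,,,
@,,,@,,
,,,,@,,
,,@@,,,
,,,,,,,
step 32: ,@@,,,,
@<,@,,,
@,,,@,,
,,,,@,,
,,@@,,,
,,,,,,,
step 33: ,@@,,,,
@,,@,,,
@v,,@,,
,,,,@,,
,,@@,,,
,,,,,,,
step 34: ,@@,,,,
@,,@,,,
<@,,@,,
,,,,@,,
,,@@,,,
,,,,,,,

0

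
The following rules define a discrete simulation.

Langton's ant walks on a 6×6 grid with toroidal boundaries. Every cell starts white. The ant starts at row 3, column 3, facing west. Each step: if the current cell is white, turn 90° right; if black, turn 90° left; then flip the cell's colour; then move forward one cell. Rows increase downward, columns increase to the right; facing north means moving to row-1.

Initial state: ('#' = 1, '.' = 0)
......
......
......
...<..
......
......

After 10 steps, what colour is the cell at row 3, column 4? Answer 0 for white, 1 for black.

[0] ......
......
......
...<..
......
......
[1] ......
......
...^..
...#..
......
......
[2] ......
......
...#>.
...#..
......
......
[3] ......
......
...##.
...#v.
......
......
[4] ......
......
...##.
...<#.
......
......
[5] ......
......
...##.
....#.
...v..
......
[6] ......
......
...##.
....#.
..<#..
......
[7] ......
......
...##.
..^.#.
..##..
......
[8] ......
......
...##.
..#>#.
..##..
......
[9] ......
......
...##.
..###.
..#v..
......
[10] ......
......
...##.
..###.
..#.>.
......

1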